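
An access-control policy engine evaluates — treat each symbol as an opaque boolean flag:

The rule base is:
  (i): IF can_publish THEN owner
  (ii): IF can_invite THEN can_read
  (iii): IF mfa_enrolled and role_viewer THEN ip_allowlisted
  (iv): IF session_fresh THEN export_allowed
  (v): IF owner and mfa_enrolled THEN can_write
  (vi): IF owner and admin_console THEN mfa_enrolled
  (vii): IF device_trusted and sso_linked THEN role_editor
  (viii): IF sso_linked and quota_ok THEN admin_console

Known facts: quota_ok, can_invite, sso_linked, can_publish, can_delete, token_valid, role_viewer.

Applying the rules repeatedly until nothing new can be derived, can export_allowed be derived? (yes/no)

no

Round 1 fires (i), (ii), (viii), giving owner, can_read, admin_console.
Round 2 fires (vi), giving mfa_enrolled.
Round 3 fires (iii), (v), giving ip_allowlisted, can_write.
Fixed point reached. export_allowed is concluded only by (iv); (iv) needs session_fresh (never derived).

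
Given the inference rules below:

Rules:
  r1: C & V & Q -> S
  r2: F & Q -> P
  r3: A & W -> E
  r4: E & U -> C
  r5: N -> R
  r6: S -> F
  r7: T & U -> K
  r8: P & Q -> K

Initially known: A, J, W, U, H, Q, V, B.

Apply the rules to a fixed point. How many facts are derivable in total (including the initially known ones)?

Round 1: r3 [A & W -> E]. Adds E.
Round 2: r4 [E & U -> C]. Adds C.
Round 3: r1 [C & V & Q -> S]. Adds S.
Round 4: r6 [S -> F]. Adds F.
Round 5: r2 [F & Q -> P]. Adds P.
Round 6: r8 [P & Q -> K]. Adds K.
Closure: {A, B, C, E, F, H, J, K, P, Q, S, U, V, W} — 14 facts.

14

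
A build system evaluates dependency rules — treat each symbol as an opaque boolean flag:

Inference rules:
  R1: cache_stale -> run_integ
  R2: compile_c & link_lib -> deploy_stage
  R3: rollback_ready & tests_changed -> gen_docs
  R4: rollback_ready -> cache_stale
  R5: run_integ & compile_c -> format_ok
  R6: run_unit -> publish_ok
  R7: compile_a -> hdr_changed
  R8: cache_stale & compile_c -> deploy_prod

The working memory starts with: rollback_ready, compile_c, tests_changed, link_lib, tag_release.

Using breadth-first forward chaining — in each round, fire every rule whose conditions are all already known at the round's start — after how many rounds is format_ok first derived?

Round 1 — R2, R3, R4, derive deploy_stage, gen_docs, cache_stale.
Round 2 — R1, R8, derive run_integ, deploy_prod.
Round 3 — R5, derive format_ok.
format_ok first appears in round 3.

3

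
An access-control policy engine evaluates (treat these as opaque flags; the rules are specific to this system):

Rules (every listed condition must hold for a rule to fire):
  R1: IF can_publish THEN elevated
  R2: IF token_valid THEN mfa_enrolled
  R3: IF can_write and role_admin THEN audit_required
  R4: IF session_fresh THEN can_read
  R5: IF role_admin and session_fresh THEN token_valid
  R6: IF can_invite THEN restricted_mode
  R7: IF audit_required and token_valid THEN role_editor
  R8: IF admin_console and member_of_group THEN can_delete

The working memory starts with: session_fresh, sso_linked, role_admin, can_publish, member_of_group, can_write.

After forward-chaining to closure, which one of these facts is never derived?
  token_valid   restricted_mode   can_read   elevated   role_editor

Round 1 fires R1, R3, R4, R5, giving elevated, audit_required, can_read, token_valid.
Round 2 fires R2, R7, giving mfa_enrolled, role_editor.
Derived: can_read (round 1), role_editor (round 2), token_valid (round 1), elevated (round 1). restricted_mode never appears in any round.

restricted_mode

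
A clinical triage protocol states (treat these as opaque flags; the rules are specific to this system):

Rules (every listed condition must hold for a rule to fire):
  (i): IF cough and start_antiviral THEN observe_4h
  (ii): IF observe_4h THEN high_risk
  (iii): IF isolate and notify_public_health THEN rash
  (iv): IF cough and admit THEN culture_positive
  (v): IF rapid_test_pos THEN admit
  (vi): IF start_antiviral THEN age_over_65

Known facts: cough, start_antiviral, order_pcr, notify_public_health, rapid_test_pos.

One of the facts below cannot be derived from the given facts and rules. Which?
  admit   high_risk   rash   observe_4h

Round 1 fires (i), (v), (vi), giving observe_4h, admit, age_over_65.
Round 2 fires (ii), (iv), giving high_risk, culture_positive.
Derived: admit (round 1), high_risk (round 2), observe_4h (round 1). rash never appears in any round.

rash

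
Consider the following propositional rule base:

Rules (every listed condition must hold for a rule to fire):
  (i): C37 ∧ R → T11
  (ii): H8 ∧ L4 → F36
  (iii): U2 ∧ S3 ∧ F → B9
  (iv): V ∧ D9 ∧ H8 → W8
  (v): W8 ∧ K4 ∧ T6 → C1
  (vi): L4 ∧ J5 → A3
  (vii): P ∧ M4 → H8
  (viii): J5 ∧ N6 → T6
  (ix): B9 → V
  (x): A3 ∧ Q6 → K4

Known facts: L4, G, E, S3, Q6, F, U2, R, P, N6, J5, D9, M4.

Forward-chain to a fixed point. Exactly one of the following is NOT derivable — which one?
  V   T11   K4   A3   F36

Round 1 — (iii), (vi), (vii), (viii), derive B9, A3, H8, T6.
Round 2 — (ii), (ix), (x), derive F36, V, K4.
Round 3 — (iv), derive W8.
Round 4 — (v), derive C1.
Derived: K4 (round 2), F36 (round 2), A3 (round 1), V (round 2). T11 never appears in any round.

T11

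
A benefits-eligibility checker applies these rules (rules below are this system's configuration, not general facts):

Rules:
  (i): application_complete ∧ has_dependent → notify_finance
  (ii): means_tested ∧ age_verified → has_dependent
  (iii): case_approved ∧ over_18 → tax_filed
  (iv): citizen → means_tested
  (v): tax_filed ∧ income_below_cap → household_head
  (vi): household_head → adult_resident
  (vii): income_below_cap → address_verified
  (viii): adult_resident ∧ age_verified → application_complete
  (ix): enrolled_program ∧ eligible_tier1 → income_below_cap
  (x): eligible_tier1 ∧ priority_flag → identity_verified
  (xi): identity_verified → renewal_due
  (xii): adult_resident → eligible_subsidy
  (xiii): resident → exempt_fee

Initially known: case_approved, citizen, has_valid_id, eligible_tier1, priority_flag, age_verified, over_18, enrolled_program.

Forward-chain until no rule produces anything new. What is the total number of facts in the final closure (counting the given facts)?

20

Round 1: (iii) [case_approved ∧ over_18 → tax_filed]; (iv) [citizen → means_tested]; (ix) [enrolled_program ∧ eligible_tier1 → income_below_cap]; (x) [eligible_tier1 ∧ priority_flag → identity_verified]. Adds tax_filed, means_tested, income_below_cap, identity_verified.
Round 2: (ii) [means_tested ∧ age_verified → has_dependent]; (v) [tax_filed ∧ income_below_cap → household_head]; (vii) [income_below_cap → address_verified]; (xi) [identity_verified → renewal_due]. Adds has_dependent, household_head, address_verified, renewal_due.
Round 3: (vi) [household_head → adult_resident]. Adds adult_resident.
Round 4: (viii) [adult_resident ∧ age_verified → application_complete]; (xii) [adult_resident → eligible_subsidy]. Adds application_complete, eligible_subsidy.
Round 5: (i) [application_complete ∧ has_dependent → notify_finance]. Adds notify_finance.
Closure: {address_verified, adult_resident, age_verified, application_complete, case_approved, citizen, eligible_subsidy, eligible_tier1, enrolled_program, has_dependent, has_valid_id, household_head, identity_verified, income_below_cap, means_tested, notify_finance, over_18, priority_flag, renewal_due, tax_filed} — 20 facts.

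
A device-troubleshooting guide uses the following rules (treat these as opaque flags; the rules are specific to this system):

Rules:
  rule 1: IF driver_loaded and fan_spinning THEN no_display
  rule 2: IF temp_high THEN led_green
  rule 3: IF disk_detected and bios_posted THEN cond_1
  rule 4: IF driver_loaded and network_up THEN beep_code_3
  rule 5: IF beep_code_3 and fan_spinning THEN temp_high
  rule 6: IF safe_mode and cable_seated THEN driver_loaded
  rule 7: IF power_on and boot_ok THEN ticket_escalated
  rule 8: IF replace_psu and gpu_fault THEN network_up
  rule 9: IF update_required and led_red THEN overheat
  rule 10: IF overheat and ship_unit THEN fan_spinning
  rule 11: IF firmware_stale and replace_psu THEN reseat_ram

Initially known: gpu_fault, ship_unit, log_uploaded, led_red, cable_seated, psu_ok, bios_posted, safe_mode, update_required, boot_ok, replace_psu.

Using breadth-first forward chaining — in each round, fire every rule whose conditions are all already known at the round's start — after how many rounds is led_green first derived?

4

Round 1: rule 6 [IF safe_mode and cable_seated THEN driver_loaded]; rule 8 [IF replace_psu and gpu_fault THEN network_up]; rule 9 [IF update_required and led_red THEN overheat]. New: driver_loaded, network_up, overheat.
Round 2: rule 4 [IF driver_loaded and network_up THEN beep_code_3]; rule 10 [IF overheat and ship_unit THEN fan_spinning]. New: beep_code_3, fan_spinning.
Round 3: rule 1 [IF driver_loaded and fan_spinning THEN no_display]; rule 5 [IF beep_code_3 and fan_spinning THEN temp_high]. New: no_display, temp_high.
Round 4: rule 2 [IF temp_high THEN led_green]. New: led_green.
led_green first appears in round 4.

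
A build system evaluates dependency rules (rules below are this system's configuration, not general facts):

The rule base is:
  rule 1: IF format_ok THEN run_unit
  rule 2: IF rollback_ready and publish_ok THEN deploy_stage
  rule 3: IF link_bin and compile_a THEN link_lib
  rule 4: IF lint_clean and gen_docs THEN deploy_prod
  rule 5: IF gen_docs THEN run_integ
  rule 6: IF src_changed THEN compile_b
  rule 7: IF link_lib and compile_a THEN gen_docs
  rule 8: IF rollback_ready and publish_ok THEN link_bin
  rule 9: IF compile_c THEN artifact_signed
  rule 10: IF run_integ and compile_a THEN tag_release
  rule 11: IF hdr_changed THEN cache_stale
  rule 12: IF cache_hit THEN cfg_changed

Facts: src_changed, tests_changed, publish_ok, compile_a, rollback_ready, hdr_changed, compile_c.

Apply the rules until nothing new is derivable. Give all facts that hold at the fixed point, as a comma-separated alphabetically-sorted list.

Round 1: rule 2 [IF rollback_ready and publish_ok THEN deploy_stage]; rule 6 [IF src_changed THEN compile_b]; rule 8 [IF rollback_ready and publish_ok THEN link_bin]; rule 9 [IF compile_c THEN artifact_signed]; rule 11 [IF hdr_changed THEN cache_stale]. New: deploy_stage, compile_b, link_bin, artifact_signed, cache_stale.
Round 2: rule 3 [IF link_bin and compile_a THEN link_lib]. New: link_lib.
Round 3: rule 7 [IF link_lib and compile_a THEN gen_docs]. New: gen_docs.
Round 4: rule 5 [IF gen_docs THEN run_integ]. New: run_integ.
Round 5: rule 10 [IF run_integ and compile_a THEN tag_release]. New: tag_release.

artifact_signed, cache_stale, compile_a, compile_b, compile_c, deploy_stage, gen_docs, hdr_changed, link_bin, link_lib, publish_ok, rollback_ready, run_integ, src_changed, tag_release, tests_changed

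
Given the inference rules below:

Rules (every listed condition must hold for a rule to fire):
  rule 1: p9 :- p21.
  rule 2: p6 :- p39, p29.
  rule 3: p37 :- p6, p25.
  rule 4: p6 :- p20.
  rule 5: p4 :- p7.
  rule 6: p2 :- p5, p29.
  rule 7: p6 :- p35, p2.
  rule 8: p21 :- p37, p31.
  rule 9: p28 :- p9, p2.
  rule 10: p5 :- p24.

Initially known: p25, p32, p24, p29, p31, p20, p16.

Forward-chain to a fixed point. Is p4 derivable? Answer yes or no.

no

Round 1 — rule 4, rule 10, derive p6, p5.
Round 2 — rule 3, rule 6, derive p37, p2.
Round 3 — rule 8, derive p21.
Round 4 — rule 1, derive p9.
Round 5 — rule 9, derive p28.
Fixed point reached. p4 is concluded only by rule 5; rule 5 needs p7 (never derived).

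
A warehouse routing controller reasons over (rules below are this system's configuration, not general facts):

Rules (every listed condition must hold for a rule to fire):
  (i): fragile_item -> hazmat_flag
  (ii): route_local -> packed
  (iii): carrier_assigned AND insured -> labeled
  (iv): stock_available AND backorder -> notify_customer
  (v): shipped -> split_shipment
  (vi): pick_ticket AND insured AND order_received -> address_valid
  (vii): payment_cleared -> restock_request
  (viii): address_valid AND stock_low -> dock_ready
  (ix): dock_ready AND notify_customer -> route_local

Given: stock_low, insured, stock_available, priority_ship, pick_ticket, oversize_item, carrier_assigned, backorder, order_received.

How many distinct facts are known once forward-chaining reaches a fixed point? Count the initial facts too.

Round 1 — (iii), (iv), (vi), derive labeled, notify_customer, address_valid.
Round 2 — (viii), derive dock_ready.
Round 3 — (ix), derive route_local.
Round 4 — (ii), derive packed.
Closure: {address_valid, backorder, carrier_assigned, dock_ready, insured, labeled, notify_customer, order_received, oversize_item, packed, pick_ticket, priority_ship, route_local, stock_available, stock_low} — 15 facts.

15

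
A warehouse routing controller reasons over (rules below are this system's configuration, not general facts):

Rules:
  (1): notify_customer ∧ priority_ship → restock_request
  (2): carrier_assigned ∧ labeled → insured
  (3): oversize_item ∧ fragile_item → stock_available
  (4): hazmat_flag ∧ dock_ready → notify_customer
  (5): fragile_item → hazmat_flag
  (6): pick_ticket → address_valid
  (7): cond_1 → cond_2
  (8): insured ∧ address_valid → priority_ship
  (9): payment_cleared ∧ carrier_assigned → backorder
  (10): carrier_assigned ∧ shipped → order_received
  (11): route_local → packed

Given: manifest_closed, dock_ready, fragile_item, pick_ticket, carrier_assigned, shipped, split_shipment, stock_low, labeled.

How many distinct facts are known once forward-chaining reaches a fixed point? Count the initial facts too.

Round 1: (2) [carrier_assigned ∧ labeled → insured]; (5) [fragile_item → hazmat_flag]; (6) [pick_ticket → address_valid]; (10) [carrier_assigned ∧ shipped → order_received]. New: insured, hazmat_flag, address_valid, order_received.
Round 2: (4) [hazmat_flag ∧ dock_ready → notify_customer]; (8) [insured ∧ address_valid → priority_ship]. New: notify_customer, priority_ship.
Round 3: (1) [notify_customer ∧ priority_ship → restock_request]. New: restock_request.
Closure: {address_valid, carrier_assigned, dock_ready, fragile_item, hazmat_flag, insured, labeled, manifest_closed, notify_customer, order_received, pick_ticket, priority_ship, restock_request, shipped, split_shipment, stock_low} — 16 facts.

16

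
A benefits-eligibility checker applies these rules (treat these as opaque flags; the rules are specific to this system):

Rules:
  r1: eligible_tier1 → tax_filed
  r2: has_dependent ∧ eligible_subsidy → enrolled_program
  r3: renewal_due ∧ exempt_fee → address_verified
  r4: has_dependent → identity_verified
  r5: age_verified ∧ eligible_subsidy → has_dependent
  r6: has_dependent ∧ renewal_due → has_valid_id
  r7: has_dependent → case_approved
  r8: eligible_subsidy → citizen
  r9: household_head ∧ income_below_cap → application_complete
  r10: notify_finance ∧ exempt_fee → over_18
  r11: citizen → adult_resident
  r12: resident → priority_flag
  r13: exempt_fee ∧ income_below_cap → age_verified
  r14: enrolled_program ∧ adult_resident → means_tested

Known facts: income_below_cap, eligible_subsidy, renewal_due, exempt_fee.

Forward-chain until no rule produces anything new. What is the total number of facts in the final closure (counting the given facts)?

14

Round 1: r3 [renewal_due ∧ exempt_fee → address_verified]; r8 [eligible_subsidy → citizen]; r13 [exempt_fee ∧ income_below_cap → age_verified]. New: address_verified, citizen, age_verified.
Round 2: r5 [age_verified ∧ eligible_subsidy → has_dependent]; r11 [citizen → adult_resident]. New: has_dependent, adult_resident.
Round 3: r2 [has_dependent ∧ eligible_subsidy → enrolled_program]; r4 [has_dependent → identity_verified]; r6 [has_dependent ∧ renewal_due → has_valid_id]; r7 [has_dependent → case_approved]. New: enrolled_program, identity_verified, has_valid_id, case_approved.
Round 4: r14 [enrolled_program ∧ adult_resident → means_tested]. New: means_tested.
Closure: {address_verified, adult_resident, age_verified, case_approved, citizen, eligible_subsidy, enrolled_program, exempt_fee, has_dependent, has_valid_id, identity_verified, income_below_cap, means_tested, renewal_due} — 14 facts.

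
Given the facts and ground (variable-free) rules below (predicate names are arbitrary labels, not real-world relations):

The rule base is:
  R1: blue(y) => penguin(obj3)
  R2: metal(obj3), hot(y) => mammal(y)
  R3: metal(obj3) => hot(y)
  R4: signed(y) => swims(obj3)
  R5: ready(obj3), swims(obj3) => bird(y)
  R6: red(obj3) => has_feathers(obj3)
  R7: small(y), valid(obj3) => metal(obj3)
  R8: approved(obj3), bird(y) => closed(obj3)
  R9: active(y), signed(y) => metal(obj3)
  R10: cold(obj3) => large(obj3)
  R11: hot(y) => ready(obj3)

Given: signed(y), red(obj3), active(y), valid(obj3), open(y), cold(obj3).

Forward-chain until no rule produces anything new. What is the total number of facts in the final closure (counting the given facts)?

Round 1 fires R4, R6, R9, R10, giving swims(obj3), has_feathers(obj3), metal(obj3), large(obj3).
Round 2 fires R3, giving hot(y).
Round 3 fires R2, R11, giving mammal(y), ready(obj3).
Round 4 fires R5, giving bird(y).
Closure: {active(y), bird(y), cold(obj3), has_feathers(obj3), hot(y), large(obj3), mammal(y), metal(obj3), open(y), ready(obj3), red(obj3), signed(y), swims(obj3), valid(obj3)} — 14 facts.

14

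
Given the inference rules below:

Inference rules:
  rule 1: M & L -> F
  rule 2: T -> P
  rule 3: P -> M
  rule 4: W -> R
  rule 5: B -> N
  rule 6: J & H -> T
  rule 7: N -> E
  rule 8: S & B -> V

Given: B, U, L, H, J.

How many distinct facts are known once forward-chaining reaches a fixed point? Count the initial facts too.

Round 1 — rule 5, rule 6, derive N, T.
Round 2 — rule 2, rule 7, derive P, E.
Round 3 — rule 3, derive M.
Round 4 — rule 1, derive F.
Closure: {B, E, F, H, J, L, M, N, P, T, U} — 11 facts.

11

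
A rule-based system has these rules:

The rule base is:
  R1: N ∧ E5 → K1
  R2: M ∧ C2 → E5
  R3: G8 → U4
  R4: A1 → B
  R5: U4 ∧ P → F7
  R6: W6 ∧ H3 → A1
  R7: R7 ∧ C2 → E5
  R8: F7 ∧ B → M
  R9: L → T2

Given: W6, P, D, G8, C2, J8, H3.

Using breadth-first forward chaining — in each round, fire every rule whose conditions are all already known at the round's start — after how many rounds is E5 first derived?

Round 1 — R3, R6, derive U4, A1.
Round 2 — R4, R5, derive B, F7.
Round 3 — R8, derive M.
Round 4 — R2, derive E5.
E5 first appears in round 4.

4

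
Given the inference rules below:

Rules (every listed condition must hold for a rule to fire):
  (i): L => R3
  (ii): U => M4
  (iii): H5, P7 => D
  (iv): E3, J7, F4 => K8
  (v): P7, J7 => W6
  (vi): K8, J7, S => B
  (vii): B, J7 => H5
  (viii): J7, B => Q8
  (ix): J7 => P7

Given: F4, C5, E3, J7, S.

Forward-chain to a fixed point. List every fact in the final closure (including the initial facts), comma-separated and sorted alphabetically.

B, C5, D, E3, F4, H5, J7, K8, P7, Q8, S, W6

[1] (iv) [E3, J7, F4 => K8]; (ix) [J7 => P7]. ⇒ new: K8, P7.
[2] (v) [P7, J7 => W6]; (vi) [K8, J7, S => B]. ⇒ new: W6, B.
[3] (vii) [B, J7 => H5]; (viii) [J7, B => Q8]. ⇒ new: H5, Q8.
[4] (iii) [H5, P7 => D]. ⇒ new: D.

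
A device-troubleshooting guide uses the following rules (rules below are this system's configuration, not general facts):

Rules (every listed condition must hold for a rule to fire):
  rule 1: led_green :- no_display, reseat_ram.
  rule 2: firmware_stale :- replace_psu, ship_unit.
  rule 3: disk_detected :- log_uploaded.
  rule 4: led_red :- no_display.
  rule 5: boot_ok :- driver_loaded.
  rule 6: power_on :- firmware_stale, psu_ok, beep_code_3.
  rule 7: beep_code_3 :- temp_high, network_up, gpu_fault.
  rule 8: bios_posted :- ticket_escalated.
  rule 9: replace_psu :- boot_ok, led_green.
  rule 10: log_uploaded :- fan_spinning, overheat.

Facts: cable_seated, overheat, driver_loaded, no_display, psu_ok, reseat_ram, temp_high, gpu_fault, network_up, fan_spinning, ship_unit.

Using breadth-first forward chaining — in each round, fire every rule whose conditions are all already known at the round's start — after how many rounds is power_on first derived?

Round 1: rule 1 [led_green :- no_display, reseat_ram.]; rule 4 [led_red :- no_display.]; rule 5 [boot_ok :- driver_loaded.]; rule 7 [beep_code_3 :- temp_high, network_up, gpu_fault.]; rule 10 [log_uploaded :- fan_spinning, overheat.]. New: led_green, led_red, boot_ok, beep_code_3, log_uploaded.
Round 2: rule 3 [disk_detected :- log_uploaded.]; rule 9 [replace_psu :- boot_ok, led_green.]. New: disk_detected, replace_psu.
Round 3: rule 2 [firmware_stale :- replace_psu, ship_unit.]. New: firmware_stale.
Round 4: rule 6 [power_on :- firmware_stale, psu_ok, beep_code_3.]. New: power_on.
power_on first appears in round 4.

4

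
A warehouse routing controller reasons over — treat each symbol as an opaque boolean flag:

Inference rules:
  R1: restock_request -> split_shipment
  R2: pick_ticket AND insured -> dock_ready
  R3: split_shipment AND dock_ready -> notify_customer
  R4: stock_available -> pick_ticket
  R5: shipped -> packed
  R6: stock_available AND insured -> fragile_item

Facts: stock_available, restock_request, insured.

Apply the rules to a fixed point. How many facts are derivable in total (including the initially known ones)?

8

Round 1 fires R1, R4, R6, giving split_shipment, pick_ticket, fragile_item.
Round 2 fires R2, giving dock_ready.
Round 3 fires R3, giving notify_customer.
Closure: {dock_ready, fragile_item, insured, notify_customer, pick_ticket, restock_request, split_shipment, stock_available} — 8 facts.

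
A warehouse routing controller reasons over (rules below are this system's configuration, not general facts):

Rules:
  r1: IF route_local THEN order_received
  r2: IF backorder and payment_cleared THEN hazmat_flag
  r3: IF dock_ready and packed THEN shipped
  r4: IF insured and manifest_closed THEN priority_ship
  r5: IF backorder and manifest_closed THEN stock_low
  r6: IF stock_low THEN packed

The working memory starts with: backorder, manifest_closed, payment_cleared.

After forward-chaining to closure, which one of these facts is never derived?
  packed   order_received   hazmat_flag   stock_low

order_received

Round 1 — r2, r5, derive hazmat_flag, stock_low.
Round 2 — r6, derive packed.
Derived: stock_low (round 1), packed (round 2), hazmat_flag (round 1). order_received never appears in any round.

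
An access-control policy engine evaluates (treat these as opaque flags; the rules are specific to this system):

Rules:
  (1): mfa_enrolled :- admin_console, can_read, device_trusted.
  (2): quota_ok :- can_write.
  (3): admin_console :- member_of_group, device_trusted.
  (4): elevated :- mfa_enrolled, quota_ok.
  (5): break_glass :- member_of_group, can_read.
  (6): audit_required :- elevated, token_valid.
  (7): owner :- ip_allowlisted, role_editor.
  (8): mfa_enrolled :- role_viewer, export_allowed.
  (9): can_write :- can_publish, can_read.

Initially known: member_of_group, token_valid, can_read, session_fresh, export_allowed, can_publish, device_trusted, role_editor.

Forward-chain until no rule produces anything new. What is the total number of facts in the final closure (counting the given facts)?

Round 1: (3) [admin_console :- member_of_group, device_trusted.]; (5) [break_glass :- member_of_group, can_read.]; (9) [can_write :- can_publish, can_read.]. Adds admin_console, break_glass, can_write.
Round 2: (1) [mfa_enrolled :- admin_console, can_read, device_trusted.]; (2) [quota_ok :- can_write.]. Adds mfa_enrolled, quota_ok.
Round 3: (4) [elevated :- mfa_enrolled, quota_ok.]. Adds elevated.
Round 4: (6) [audit_required :- elevated, token_valid.]. Adds audit_required.
Closure: {admin_console, audit_required, break_glass, can_publish, can_read, can_write, device_trusted, elevated, export_allowed, member_of_group, mfa_enrolled, quota_ok, role_editor, session_fresh, token_valid} — 15 facts.

15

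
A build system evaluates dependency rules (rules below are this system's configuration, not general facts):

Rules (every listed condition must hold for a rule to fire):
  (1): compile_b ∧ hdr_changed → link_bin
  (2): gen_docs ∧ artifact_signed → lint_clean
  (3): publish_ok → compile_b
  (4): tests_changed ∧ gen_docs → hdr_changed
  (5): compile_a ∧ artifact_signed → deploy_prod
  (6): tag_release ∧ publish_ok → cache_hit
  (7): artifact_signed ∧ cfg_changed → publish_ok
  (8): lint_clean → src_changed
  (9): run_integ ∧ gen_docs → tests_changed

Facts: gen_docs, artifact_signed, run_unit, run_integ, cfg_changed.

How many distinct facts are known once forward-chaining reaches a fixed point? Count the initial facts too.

12

Round 1 — (2), (7), (9), derive lint_clean, publish_ok, tests_changed.
Round 2 — (3), (4), (8), derive compile_b, hdr_changed, src_changed.
Round 3 — (1), derive link_bin.
Closure: {artifact_signed, cfg_changed, compile_b, gen_docs, hdr_changed, link_bin, lint_clean, publish_ok, run_integ, run_unit, src_changed, tests_changed} — 12 facts.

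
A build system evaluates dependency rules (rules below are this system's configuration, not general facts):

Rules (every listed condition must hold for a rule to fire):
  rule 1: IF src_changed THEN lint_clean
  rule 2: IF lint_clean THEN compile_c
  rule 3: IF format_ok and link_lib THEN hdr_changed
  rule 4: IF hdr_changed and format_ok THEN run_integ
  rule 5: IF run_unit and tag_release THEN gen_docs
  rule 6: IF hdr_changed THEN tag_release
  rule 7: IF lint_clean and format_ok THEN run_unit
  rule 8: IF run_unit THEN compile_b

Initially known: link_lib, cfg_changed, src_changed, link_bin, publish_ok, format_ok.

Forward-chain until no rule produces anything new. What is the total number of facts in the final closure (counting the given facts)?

Round 1: rule 1 [IF src_changed THEN lint_clean]; rule 3 [IF format_ok and link_lib THEN hdr_changed]. New: lint_clean, hdr_changed.
Round 2: rule 2 [IF lint_clean THEN compile_c]; rule 4 [IF hdr_changed and format_ok THEN run_integ]; rule 6 [IF hdr_changed THEN tag_release]; rule 7 [IF lint_clean and format_ok THEN run_unit]. New: compile_c, run_integ, tag_release, run_unit.
Round 3: rule 5 [IF run_unit and tag_release THEN gen_docs]; rule 8 [IF run_unit THEN compile_b]. New: gen_docs, compile_b.
Closure: {cfg_changed, compile_b, compile_c, format_ok, gen_docs, hdr_changed, link_bin, link_lib, lint_clean, publish_ok, run_integ, run_unit, src_changed, tag_release} — 14 facts.

14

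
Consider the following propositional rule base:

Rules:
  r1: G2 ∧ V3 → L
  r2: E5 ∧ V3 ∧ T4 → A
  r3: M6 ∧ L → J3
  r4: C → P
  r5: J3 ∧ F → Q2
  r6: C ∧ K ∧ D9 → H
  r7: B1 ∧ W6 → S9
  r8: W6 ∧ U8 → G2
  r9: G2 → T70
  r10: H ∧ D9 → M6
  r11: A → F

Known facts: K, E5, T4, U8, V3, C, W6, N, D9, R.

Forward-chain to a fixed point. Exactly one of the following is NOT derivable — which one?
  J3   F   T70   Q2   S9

S9

Round 1 — r2, r4, r6, r8, derive A, P, H, G2.
Round 2 — r1, r9, r10, r11, derive L, T70, M6, F.
Round 3 — r3, derive J3.
Round 4 — r5, derive Q2.
Derived: F (round 2), T70 (round 2), Q2 (round 4), J3 (round 3). S9 never appears in any round.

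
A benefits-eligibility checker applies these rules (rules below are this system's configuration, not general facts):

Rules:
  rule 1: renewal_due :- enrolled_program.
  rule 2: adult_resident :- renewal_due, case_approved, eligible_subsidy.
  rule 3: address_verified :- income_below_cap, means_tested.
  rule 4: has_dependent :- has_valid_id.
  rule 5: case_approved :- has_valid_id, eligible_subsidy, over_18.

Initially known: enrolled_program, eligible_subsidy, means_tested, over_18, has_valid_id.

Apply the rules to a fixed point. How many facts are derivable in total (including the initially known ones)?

9

Round 1: rule 1 [renewal_due :- enrolled_program.]; rule 4 [has_dependent :- has_valid_id.]; rule 5 [case_approved :- has_valid_id, eligible_subsidy, over_18.]. New: renewal_due, has_dependent, case_approved.
Round 2: rule 2 [adult_resident :- renewal_due, case_approved, eligible_subsidy.]. New: adult_resident.
Closure: {adult_resident, case_approved, eligible_subsidy, enrolled_program, has_dependent, has_valid_id, means_tested, over_18, renewal_due} — 9 facts.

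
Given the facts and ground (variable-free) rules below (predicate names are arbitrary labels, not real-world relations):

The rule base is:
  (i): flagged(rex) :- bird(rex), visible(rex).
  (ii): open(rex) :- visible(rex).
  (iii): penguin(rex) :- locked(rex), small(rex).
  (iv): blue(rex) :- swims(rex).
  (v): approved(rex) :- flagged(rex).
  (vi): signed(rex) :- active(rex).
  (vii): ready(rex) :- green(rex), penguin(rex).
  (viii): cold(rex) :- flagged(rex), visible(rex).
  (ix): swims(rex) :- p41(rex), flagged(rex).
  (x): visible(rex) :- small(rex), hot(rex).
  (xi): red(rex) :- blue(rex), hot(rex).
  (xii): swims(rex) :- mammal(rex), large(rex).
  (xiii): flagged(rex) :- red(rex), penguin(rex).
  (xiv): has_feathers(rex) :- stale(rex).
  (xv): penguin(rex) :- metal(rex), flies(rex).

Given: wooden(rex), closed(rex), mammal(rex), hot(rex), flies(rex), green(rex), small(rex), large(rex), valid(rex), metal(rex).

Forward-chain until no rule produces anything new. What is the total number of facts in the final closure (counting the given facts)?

Round 1 fires (x), (xii), (xv), giving visible(rex), swims(rex), penguin(rex).
Round 2 fires (ii), (iv), (vii), giving open(rex), blue(rex), ready(rex).
Round 3 fires (xi), giving red(rex).
Round 4 fires (xiii), giving flagged(rex).
Round 5 fires (v), (viii), giving approved(rex), cold(rex).
Closure: {approved(rex), blue(rex), closed(rex), cold(rex), flagged(rex), flies(rex), green(rex), hot(rex), large(rex), mammal(rex), metal(rex), open(rex), penguin(rex), ready(rex), red(rex), small(rex), swims(rex), valid(rex), visible(rex), wooden(rex)} — 20 facts.

20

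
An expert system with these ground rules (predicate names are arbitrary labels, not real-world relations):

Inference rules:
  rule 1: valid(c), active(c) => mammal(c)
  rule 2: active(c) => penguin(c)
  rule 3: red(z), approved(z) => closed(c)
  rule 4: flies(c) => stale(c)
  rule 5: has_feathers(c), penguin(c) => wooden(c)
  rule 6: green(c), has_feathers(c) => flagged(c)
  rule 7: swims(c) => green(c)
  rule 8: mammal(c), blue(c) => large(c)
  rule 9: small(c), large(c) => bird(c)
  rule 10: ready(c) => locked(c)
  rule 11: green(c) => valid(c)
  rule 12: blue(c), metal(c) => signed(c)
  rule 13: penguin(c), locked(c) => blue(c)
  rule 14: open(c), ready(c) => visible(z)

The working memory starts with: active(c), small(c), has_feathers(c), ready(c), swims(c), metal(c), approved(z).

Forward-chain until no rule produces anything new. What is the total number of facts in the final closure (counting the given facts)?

Round 1: rule 2 [active(c) => penguin(c)]; rule 7 [swims(c) => green(c)]; rule 10 [ready(c) => locked(c)]. Adds penguin(c), green(c), locked(c).
Round 2: rule 5 [has_feathers(c), penguin(c) => wooden(c)]; rule 6 [green(c), has_feathers(c) => flagged(c)]; rule 11 [green(c) => valid(c)]; rule 13 [penguin(c), locked(c) => blue(c)]. Adds wooden(c), flagged(c), valid(c), blue(c).
Round 3: rule 1 [valid(c), active(c) => mammal(c)]; rule 12 [blue(c), metal(c) => signed(c)]. Adds mammal(c), signed(c).
Round 4: rule 8 [mammal(c), blue(c) => large(c)]. Adds large(c).
Round 5: rule 9 [small(c), large(c) => bird(c)]. Adds bird(c).
Closure: {active(c), approved(z), bird(c), blue(c), flagged(c), green(c), has_feathers(c), large(c), locked(c), mammal(c), metal(c), penguin(c), ready(c), signed(c), small(c), swims(c), valid(c), wooden(c)} — 18 facts.

18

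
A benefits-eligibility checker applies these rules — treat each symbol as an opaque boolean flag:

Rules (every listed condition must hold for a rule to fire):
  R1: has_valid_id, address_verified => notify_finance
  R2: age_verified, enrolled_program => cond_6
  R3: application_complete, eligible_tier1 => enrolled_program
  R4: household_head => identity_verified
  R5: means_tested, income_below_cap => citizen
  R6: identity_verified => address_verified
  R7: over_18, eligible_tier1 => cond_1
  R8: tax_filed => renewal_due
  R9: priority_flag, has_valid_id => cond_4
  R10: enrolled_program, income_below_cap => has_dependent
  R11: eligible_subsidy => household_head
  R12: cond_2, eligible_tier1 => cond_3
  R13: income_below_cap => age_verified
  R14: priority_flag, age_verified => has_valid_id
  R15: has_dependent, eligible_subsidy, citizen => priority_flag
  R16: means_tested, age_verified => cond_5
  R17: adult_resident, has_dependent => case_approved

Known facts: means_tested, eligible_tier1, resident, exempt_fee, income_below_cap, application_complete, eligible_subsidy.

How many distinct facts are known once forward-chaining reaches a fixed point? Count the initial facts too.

Round 1: R3 [application_complete, eligible_tier1 => enrolled_program]; R5 [means_tested, income_below_cap => citizen]; R11 [eligible_subsidy => household_head]; R13 [income_below_cap => age_verified]. New: enrolled_program, citizen, household_head, age_verified.
Round 2: R2 [age_verified, enrolled_program => cond_6]; R4 [household_head => identity_verified]; R10 [enrolled_program, income_below_cap => has_dependent]; R16 [means_tested, age_verified => cond_5]. New: cond_6, identity_verified, has_dependent, cond_5.
Round 3: R6 [identity_verified => address_verified]; R15 [has_dependent, eligible_subsidy, citizen => priority_flag]. New: address_verified, priority_flag.
Round 4: R14 [priority_flag, age_verified => has_valid_id]. New: has_valid_id.
Round 5: R1 [has_valid_id, address_verified => notify_finance]; R9 [priority_flag, has_valid_id => cond_4]. New: notify_finance, cond_4.
Closure: {address_verified, age_verified, application_complete, citizen, cond_4, cond_5, cond_6, eligible_subsidy, eligible_tier1, enrolled_program, exempt_fee, has_dependent, has_valid_id, household_head, identity_verified, income_below_cap, means_tested, notify_finance, priority_flag, resident} — 20 facts.

20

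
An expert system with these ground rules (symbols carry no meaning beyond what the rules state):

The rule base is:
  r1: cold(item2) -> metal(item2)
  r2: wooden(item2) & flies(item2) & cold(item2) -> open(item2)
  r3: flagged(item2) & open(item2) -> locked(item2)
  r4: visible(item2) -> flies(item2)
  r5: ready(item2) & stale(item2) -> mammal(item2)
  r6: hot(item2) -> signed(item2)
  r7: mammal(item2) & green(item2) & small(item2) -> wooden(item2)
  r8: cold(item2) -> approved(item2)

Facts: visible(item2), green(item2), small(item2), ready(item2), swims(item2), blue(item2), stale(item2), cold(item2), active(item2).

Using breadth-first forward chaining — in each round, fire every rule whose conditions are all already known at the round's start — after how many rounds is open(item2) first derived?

Round 1 — r1, r4, r5, r8, derive metal(item2), flies(item2), mammal(item2), approved(item2).
Round 2 — r7, derive wooden(item2).
Round 3 — r2, derive open(item2).
open(item2) first appears in round 3.

3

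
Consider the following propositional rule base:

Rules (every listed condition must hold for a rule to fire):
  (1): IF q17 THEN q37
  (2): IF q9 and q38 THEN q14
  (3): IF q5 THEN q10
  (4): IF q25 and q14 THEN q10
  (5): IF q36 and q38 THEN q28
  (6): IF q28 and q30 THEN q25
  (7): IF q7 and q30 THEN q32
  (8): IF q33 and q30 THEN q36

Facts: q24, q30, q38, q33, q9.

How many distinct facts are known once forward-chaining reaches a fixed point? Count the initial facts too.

Round 1 — (2), (8), derive q14, q36.
Round 2 — (5), derive q28.
Round 3 — (6), derive q25.
Round 4 — (4), derive q10.
Closure: {q10, q14, q24, q25, q28, q30, q33, q36, q38, q9} — 10 facts.

10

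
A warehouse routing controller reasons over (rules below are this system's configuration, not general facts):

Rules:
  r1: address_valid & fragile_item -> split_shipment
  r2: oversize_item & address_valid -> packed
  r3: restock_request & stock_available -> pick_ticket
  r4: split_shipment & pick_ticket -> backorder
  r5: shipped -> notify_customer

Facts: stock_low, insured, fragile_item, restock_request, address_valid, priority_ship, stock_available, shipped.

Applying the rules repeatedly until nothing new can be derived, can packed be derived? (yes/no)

[1] r1 [address_valid & fragile_item -> split_shipment]; r3 [restock_request & stock_available -> pick_ticket]; r5 [shipped -> notify_customer]. ⇒ new: split_shipment, pick_ticket, notify_customer.
[2] r4 [split_shipment & pick_ticket -> backorder]. ⇒ new: backorder.
Fixed point reached. packed is concluded only by r2; r2 needs oversize_item (never derived).

no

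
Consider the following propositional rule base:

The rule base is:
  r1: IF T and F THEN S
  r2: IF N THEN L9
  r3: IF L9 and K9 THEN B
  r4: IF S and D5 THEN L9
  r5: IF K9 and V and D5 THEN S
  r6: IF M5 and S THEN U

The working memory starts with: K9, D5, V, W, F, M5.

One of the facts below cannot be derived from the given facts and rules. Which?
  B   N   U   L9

N

Round 1 fires r5, giving S.
Round 2 fires r4, r6, giving L9, U.
Round 3 fires r3, giving B.
Derived: L9 (round 2), U (round 2), B (round 3). N never appears in any round.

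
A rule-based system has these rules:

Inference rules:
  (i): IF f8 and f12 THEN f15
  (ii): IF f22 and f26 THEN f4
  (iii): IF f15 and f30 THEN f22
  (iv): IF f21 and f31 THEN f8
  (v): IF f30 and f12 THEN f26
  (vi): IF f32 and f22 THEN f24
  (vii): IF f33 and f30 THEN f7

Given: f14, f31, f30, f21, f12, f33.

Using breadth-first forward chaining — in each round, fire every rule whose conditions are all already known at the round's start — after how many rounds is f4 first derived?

4

Round 1: (iv) [IF f21 and f31 THEN f8]; (v) [IF f30 and f12 THEN f26]; (vii) [IF f33 and f30 THEN f7]. Adds f8, f26, f7.
Round 2: (i) [IF f8 and f12 THEN f15]. Adds f15.
Round 3: (iii) [IF f15 and f30 THEN f22]. Adds f22.
Round 4: (ii) [IF f22 and f26 THEN f4]. Adds f4.
f4 first appears in round 4.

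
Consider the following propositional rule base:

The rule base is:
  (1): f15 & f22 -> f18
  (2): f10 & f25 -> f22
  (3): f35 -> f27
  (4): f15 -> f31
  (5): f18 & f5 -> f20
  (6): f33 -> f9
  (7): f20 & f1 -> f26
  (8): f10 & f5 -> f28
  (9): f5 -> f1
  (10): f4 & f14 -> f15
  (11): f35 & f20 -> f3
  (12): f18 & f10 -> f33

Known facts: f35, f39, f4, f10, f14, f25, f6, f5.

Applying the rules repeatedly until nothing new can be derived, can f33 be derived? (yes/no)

Round 1: (2) [f10 & f25 -> f22]; (3) [f35 -> f27]; (8) [f10 & f5 -> f28]; (9) [f5 -> f1]; (10) [f4 & f14 -> f15]. New: f22, f27, f28, f1, f15.
Round 2: (1) [f15 & f22 -> f18]; (4) [f15 -> f31]. New: f18, f31.
Round 3: (5) [f18 & f5 -> f20]; (12) [f18 & f10 -> f33]. New: f20, f33.
Round 4: (6) [f33 -> f9]; (7) [f20 & f1 -> f26]; (11) [f35 & f20 -> f3]. New: f9, f26, f3.
f33 appears in round 3, so it is derivable.

yes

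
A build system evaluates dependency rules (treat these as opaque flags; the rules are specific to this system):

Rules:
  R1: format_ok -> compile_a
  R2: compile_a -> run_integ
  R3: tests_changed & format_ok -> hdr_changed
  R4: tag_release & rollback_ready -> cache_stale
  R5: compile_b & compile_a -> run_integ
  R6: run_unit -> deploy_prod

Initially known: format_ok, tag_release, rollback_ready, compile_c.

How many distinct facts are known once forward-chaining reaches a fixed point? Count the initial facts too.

7

Round 1 — R1, R4, derive compile_a, cache_stale.
Round 2 — R2, derive run_integ.
Closure: {cache_stale, compile_a, compile_c, format_ok, rollback_ready, run_integ, tag_release} — 7 facts.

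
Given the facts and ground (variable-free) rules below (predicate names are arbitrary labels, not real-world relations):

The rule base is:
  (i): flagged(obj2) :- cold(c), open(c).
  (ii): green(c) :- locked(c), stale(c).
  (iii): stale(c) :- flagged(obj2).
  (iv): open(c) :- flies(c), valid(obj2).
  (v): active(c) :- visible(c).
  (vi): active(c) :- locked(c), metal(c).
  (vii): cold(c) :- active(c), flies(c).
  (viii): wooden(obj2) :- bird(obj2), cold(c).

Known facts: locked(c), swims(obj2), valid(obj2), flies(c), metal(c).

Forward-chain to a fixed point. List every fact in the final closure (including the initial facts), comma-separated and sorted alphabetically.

active(c), cold(c), flagged(obj2), flies(c), green(c), locked(c), metal(c), open(c), stale(c), swims(obj2), valid(obj2)

Round 1: (iv) [open(c) :- flies(c), valid(obj2).]; (vi) [active(c) :- locked(c), metal(c).]. New: open(c), active(c).
Round 2: (vii) [cold(c) :- active(c), flies(c).]. New: cold(c).
Round 3: (i) [flagged(obj2) :- cold(c), open(c).]. New: flagged(obj2).
Round 4: (iii) [stale(c) :- flagged(obj2).]. New: stale(c).
Round 5: (ii) [green(c) :- locked(c), stale(c).]. New: green(c).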